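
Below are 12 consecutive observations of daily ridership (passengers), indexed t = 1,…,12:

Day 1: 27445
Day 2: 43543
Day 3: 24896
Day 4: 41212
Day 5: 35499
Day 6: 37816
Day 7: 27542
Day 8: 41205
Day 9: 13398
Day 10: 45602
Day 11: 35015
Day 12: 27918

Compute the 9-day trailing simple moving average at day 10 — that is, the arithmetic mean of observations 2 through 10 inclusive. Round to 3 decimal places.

34523.667

Sum of periods 2–10: 43543 + 24896 + 41212 + 35499 + 37816 + 27542 + 41205 + 13398 + 45602 = 310713
Divide by 9: 310713 / 9 = 34523.667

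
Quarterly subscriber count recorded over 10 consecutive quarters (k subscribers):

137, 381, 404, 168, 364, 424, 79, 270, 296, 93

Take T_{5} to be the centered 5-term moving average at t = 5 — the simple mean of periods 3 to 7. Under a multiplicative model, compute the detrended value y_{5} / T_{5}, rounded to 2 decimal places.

1.26

Trend T_5 = (404 + 168 + 364 + 424 + 79) / 5 = 1439/5 = 287.8000
Ratio to trend: 364 / 287.8000 = 1.26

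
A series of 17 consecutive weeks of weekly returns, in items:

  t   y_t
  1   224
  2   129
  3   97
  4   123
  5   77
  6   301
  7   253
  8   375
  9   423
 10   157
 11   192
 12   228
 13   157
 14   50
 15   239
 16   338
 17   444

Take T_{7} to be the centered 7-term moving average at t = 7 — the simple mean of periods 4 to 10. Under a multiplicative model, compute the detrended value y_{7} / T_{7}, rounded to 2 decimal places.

1.04

Trend T_7 = (123 + 77 + 301 + 253 + 375 + 423 + 157) / 7 = 1709/7 = 244.1429
Ratio to trend: 253 / 244.1429 = 1.04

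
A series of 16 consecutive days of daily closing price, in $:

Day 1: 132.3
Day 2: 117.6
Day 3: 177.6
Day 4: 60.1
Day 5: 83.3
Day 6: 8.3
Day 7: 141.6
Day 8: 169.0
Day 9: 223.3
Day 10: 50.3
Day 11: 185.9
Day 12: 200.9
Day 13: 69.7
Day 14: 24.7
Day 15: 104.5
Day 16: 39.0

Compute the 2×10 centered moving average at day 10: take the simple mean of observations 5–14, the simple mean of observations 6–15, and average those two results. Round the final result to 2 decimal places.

116.76

Sum over 5–14: 83.3 + 8.3 + 141.6 + 169.0 + 223.3 + 50.3 + 185.9 + 200.9 + 69.7 + 24.7 = 1157.0
Sum over 6–15: 8.3 + 141.6 + 169.0 + 223.3 + 50.3 + 185.9 + 200.9 + 69.7 + 24.7 + 104.5 = 1178.2
CMA at t=10 = (1157.0 + 1178.2) / (2·10) = 2335.2 / 20 = 116.76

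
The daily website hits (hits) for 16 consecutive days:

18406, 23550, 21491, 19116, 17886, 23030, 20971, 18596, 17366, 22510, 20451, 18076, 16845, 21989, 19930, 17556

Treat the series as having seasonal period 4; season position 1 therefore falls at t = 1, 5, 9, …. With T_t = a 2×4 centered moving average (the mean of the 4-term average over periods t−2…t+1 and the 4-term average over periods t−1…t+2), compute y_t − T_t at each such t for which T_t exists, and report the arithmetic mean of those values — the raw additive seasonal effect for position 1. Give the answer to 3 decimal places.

Season position 1 occurs at t = 5, 9, 13 (where T_t is defined).
t=5: T_5 = 20315.75000; y_5 − T_5 = 17886 − 20315.75000 = -2429.75000
t=9: T_9 = 19795.75000; y_9 − T_9 = 17366 − 19795.75000 = -2429.75000
t=13: T_13 = 19275.12500; y_13 − T_13 = 16845 − 19275.12500 = -2430.12500
Mean deviation: (-2429.75000 + -2429.75000 + -2430.12500) / 3 = -2429.875

-2429.875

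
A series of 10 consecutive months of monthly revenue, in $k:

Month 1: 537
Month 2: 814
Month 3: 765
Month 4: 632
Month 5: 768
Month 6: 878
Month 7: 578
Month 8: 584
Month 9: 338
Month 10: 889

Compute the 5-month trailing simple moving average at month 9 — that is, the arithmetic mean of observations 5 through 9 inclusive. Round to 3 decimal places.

629.200

Sum of periods 5–9: 768 + 878 + 578 + 584 + 338 = 3146
Divide by 5: 3146 / 5 = 629.200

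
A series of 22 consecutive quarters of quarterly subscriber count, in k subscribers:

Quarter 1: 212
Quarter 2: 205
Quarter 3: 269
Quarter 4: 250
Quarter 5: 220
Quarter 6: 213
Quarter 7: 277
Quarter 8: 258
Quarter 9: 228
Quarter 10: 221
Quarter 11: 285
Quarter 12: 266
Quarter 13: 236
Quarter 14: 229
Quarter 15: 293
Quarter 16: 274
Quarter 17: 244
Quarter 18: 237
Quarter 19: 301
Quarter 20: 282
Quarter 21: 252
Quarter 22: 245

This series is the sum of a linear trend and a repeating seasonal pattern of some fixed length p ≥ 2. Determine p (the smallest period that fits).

First differences y_{t+1} − y_t: -7, 64, -19, -30, -7, 64, -19, -30, -7, 64, …
The difference pattern repeats every 4 terms and not for any smaller step, so p = 4.

4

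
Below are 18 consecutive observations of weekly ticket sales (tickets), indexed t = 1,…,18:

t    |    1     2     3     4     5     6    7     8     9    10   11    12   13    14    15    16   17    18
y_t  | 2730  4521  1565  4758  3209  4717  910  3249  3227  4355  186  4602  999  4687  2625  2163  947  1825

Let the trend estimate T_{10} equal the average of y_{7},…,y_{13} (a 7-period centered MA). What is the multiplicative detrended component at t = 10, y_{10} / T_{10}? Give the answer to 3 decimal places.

1.739

Trend T_10 = (910 + 3249 + 3227 + 4355 + 186 + 4602 + 999) / 7 = 17528/7 = 2504.00000
Ratio to trend: 4355 / 2504.00000 = 1.739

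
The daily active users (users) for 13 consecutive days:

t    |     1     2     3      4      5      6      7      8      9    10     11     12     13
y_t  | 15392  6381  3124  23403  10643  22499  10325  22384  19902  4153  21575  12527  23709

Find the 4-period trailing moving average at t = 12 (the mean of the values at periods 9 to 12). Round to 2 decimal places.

14539.25

Sum of periods 9–12: 19902 + 4153 + 21575 + 12527 = 58157
Divide by 4: 58157 / 4 = 14539.25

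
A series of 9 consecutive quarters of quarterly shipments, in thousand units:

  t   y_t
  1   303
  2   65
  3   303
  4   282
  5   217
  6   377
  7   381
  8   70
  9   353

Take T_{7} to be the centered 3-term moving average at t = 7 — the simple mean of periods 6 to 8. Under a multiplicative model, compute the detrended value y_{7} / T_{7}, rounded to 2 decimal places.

1.38

Trend T_7 = (377 + 381 + 70) / 3 = 828/3 = 276.0000
Ratio to trend: 381 / 276.0000 = 1.38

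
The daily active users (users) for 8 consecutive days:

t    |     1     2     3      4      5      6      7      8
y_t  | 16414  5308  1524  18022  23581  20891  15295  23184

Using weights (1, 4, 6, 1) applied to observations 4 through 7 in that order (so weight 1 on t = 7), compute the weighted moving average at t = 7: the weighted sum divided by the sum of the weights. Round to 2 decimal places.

21082.25

Weighted sum: 1·18022 + 4·23581 + 6·20891 + 1·15295 = 18022 + 94324 + 125346 + 15295 = 252987
Weight total: 1 + 4 + 6 + 1 = 12
WMA = 252987 / 12 = 21082.25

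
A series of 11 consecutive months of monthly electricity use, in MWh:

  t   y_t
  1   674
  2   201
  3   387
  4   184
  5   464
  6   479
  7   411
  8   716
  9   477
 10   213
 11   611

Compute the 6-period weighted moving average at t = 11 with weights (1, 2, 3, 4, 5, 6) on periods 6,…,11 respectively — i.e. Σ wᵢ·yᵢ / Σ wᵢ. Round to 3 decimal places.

480.381

Weighted sum: 1·479 + 2·411 + 3·716 + 4·477 + 5·213 + 6·611 = 479 + 822 + 2148 + 1908 + 1065 + 3666 = 10088
Weight total: 1 + 2 + 3 + 4 + 5 + 6 = 21
WMA = 10088 / 21 = 480.381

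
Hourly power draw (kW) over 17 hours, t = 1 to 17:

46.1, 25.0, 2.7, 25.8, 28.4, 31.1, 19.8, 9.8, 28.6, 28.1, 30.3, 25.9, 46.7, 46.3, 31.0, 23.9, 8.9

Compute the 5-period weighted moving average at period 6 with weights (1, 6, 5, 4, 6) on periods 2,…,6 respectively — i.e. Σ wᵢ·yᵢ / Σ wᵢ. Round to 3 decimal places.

21.382

Weighted sum: 1·25.0 + 6·2.7 + 5·25.8 + 4·28.4 + 6·31.1 = 25.0 + 16.2 + 129.0 + 113.6 + 186.6 = 470.4
Weight total: 1 + 6 + 5 + 4 + 6 = 22
WMA = 470.4 / 22 = 21.382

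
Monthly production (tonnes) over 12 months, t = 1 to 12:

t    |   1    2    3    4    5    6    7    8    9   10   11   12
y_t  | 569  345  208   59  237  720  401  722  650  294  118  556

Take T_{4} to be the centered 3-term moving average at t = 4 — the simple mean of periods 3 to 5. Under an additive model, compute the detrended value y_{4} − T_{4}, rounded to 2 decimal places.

Trend T_4 = (208 + 59 + 237) / 3 = 504/3 = 168.0000
Detrended value: 59 − 168.0000 = -109.00

-109.00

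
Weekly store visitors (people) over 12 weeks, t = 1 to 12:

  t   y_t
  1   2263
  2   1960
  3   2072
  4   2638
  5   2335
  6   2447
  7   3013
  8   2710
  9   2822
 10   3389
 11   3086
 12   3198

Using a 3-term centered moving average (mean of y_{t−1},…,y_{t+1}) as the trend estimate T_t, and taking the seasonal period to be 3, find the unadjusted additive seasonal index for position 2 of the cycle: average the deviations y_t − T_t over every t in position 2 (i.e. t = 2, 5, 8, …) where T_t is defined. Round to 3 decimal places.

Season position 2 occurs at t = 2, 5, 8, 11 (where T_t is defined).
t=2: T_2 = 2098.33333; y_2 − T_2 = 1960 − 2098.33333 = -138.33333
t=5: T_5 = 2473.33333; y_5 − T_5 = 2335 − 2473.33333 = -138.33333
t=8: T_8 = 2848.33333; y_8 − T_8 = 2710 − 2848.33333 = -138.33333
t=11: T_11 = 3224.33333; y_11 − T_11 = 3086 − 3224.33333 = -138.33333
Mean deviation: (-138.33333 + -138.33333 + -138.33333 + -138.33333) / 4 = -138.333

-138.333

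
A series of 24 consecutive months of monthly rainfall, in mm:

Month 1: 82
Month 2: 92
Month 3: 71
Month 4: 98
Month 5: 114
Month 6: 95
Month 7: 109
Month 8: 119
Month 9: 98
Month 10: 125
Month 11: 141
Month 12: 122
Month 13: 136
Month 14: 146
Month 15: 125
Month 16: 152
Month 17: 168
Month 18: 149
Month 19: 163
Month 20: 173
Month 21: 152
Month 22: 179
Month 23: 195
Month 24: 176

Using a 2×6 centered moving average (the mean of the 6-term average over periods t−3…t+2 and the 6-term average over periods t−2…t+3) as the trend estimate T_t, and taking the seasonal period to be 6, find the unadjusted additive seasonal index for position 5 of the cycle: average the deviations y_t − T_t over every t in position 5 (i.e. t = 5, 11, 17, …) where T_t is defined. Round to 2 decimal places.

Season position 5 occurs at t = 5, 11, 17 (where T_t is defined).
t=5: T_5 = 98.7500; y_5 − T_5 = 114 − 98.7500 = 15.2500
t=11: T_11 = 125.7500; y_11 − T_11 = 141 − 125.7500 = 15.2500
t=17: T_17 = 152.7500; y_17 − T_17 = 168 − 152.7500 = 15.2500
Mean deviation: (15.2500 + 15.2500 + 15.2500) / 3 = 15.25

15.25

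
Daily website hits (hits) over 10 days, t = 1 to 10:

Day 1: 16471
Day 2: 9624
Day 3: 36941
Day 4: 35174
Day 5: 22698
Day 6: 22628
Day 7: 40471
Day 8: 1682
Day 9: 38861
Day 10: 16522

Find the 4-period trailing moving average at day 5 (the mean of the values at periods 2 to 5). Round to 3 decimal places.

26109.250

Sum of periods 2–5: 9624 + 36941 + 35174 + 22698 = 104437
Divide by 4: 104437 / 4 = 26109.250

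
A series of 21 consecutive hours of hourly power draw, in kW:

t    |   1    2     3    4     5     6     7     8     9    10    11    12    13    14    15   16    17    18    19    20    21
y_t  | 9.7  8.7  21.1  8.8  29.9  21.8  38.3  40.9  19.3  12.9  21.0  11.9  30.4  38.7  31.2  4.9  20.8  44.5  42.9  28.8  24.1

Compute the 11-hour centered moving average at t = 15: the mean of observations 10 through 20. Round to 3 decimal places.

Sum of periods 10–20: 12.9 + 21.0 + 11.9 + 30.4 + 38.7 + 31.2 + 4.9 + 20.8 + 44.5 + 42.9 + 28.8 = 288.0
Divide by 11: 288.0 / 11 = 26.182

26.182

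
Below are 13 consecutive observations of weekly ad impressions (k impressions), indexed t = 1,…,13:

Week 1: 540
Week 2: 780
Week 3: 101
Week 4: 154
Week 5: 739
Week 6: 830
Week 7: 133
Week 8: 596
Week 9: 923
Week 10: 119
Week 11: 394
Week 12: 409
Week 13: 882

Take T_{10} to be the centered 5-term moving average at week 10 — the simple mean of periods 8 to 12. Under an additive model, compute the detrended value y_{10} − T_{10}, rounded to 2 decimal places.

-369.20

Trend T_10 = (596 + 923 + 119 + 394 + 409) / 5 = 2441/5 = 488.2000
Detrended value: 119 − 488.2000 = -369.20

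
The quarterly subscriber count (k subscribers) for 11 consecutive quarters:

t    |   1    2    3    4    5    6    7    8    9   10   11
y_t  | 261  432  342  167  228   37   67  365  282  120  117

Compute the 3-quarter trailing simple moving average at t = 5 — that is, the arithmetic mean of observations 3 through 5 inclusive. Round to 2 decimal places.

Sum of periods 3–5: 342 + 167 + 228 = 737
Divide by 3: 737 / 3 = 245.67

245.67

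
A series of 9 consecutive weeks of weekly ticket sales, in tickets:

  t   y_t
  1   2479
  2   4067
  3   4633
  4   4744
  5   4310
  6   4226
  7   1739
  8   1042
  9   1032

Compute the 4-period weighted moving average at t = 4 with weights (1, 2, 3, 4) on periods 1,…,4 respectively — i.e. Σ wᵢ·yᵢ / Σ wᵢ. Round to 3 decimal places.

4348.800

Weighted sum: 1·2479 + 2·4067 + 3·4633 + 4·4744 = 2479 + 8134 + 13899 + 18976 = 43488
Weight total: 1 + 2 + 3 + 4 = 10
WMA = 43488 / 10 = 4348.800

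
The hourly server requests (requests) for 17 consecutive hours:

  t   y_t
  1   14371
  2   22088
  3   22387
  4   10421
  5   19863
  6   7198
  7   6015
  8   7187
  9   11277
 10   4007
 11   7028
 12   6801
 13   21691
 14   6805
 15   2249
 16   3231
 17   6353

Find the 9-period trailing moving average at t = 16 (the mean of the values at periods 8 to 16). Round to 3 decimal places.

7808.444

Sum of periods 8–16: 7187 + 11277 + 4007 + 7028 + 6801 + 21691 + 6805 + 2249 + 3231 = 70276
Divide by 9: 70276 / 9 = 7808.444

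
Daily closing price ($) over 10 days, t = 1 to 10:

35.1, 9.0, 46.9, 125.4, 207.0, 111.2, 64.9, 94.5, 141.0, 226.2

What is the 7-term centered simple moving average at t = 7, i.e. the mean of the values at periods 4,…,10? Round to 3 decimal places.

Sum of periods 4–10: 125.4 + 207.0 + 111.2 + 64.9 + 94.5 + 141.0 + 226.2 = 970.2
Divide by 7: 970.2 / 7 = 138.600

138.600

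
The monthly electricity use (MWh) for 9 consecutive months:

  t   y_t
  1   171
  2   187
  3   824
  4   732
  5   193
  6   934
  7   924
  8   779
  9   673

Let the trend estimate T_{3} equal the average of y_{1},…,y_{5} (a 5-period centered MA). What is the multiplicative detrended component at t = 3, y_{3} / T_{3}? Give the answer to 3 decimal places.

1.955

Trend T_3 = (171 + 187 + 824 + 732 + 193) / 5 = 2107/5 = 421.40000
Ratio to trend: 824 / 421.40000 = 1.955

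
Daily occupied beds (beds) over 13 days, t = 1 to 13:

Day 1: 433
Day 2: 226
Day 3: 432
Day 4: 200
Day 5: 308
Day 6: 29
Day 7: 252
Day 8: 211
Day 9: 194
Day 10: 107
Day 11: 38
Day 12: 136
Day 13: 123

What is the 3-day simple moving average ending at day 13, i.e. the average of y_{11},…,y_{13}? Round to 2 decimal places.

99.00

Sum of periods 11–13: 38 + 136 + 123 = 297
Divide by 3: 297 / 3 = 99.00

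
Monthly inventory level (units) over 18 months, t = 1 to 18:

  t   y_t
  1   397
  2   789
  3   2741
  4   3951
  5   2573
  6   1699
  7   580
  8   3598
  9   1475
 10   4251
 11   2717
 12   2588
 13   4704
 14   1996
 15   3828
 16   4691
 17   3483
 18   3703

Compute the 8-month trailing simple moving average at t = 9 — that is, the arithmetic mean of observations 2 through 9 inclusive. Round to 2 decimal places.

Sum of periods 2–9: 789 + 2741 + 3951 + 2573 + 1699 + 580 + 3598 + 1475 = 17406
Divide by 8: 17406 / 8 = 2175.75

2175.75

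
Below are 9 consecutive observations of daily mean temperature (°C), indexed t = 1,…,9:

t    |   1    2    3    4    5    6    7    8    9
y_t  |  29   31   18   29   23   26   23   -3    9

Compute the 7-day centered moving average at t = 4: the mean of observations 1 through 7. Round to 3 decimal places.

Sum of periods 1–7: 29 + 31 + 18 + 29 + 23 + 26 + 23 = 179
Divide by 7: 179 / 7 = 25.571

25.571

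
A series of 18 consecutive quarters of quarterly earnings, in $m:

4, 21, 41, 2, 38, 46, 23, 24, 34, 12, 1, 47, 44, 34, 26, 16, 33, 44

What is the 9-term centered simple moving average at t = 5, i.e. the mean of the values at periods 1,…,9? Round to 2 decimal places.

25.89

Sum of periods 1–9: 4 + 21 + 41 + 2 + 38 + 46 + 23 + 24 + 34 = 233
Divide by 9: 233 / 9 = 25.89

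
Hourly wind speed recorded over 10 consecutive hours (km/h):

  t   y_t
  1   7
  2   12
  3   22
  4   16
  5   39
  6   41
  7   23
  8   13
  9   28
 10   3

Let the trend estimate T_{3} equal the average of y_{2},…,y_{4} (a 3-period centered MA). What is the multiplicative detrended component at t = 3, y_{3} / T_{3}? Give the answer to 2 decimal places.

1.32

Trend T_3 = (12 + 22 + 16) / 3 = 50/3 = 16.6667
Ratio to trend: 22 / 16.6667 = 1.32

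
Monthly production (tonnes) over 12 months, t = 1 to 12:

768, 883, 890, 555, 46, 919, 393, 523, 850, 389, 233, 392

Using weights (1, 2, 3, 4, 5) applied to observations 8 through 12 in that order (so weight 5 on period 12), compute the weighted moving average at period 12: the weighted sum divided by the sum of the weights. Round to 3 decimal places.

Weighted sum: 1·523 + 2·850 + 3·389 + 4·233 + 5·392 = 523 + 1700 + 1167 + 932 + 1960 = 6282
Weight total: 1 + 2 + 3 + 4 + 5 = 15
WMA = 6282 / 15 = 418.800

418.800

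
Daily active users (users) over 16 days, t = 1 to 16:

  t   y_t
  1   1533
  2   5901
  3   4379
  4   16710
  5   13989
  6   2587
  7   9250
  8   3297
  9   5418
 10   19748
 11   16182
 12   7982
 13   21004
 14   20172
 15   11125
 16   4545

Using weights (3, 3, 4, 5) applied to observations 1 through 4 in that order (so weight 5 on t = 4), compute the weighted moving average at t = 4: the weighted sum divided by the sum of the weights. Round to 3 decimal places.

Weighted sum: 3·1533 + 3·5901 + 4·4379 + 5·16710 = 4599 + 17703 + 17516 + 83550 = 123368
Weight total: 3 + 3 + 4 + 5 = 15
WMA = 123368 / 15 = 8224.533

8224.533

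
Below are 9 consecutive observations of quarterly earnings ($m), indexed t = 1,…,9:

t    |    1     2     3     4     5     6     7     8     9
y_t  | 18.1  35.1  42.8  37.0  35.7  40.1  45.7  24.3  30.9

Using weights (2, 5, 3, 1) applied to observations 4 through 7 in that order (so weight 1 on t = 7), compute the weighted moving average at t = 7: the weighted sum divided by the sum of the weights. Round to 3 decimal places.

Weighted sum: 2·37.0 + 5·35.7 + 3·40.1 + 1·45.7 = 74.0 + 178.5 + 120.3 + 45.7 = 418.5
Weight total: 2 + 5 + 3 + 1 = 11
WMA = 418.5 / 11 = 38.045

38.045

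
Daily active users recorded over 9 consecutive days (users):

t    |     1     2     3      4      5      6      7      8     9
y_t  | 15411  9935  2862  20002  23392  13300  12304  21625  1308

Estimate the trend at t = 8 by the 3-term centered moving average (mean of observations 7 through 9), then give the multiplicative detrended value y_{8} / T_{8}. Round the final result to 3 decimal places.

1.841

Trend T_8 = (12304 + 21625 + 1308) / 3 = 35237/3 = 11745.66667
Ratio to trend: 21625 / 11745.66667 = 1.841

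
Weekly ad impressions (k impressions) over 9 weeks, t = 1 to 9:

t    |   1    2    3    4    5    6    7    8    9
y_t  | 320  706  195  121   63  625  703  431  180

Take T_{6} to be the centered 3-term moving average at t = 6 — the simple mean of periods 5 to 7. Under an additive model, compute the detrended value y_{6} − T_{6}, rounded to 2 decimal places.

Trend T_6 = (63 + 625 + 703) / 3 = 1391/3 = 463.6667
Detrended value: 625 − 463.6667 = 161.33

161.33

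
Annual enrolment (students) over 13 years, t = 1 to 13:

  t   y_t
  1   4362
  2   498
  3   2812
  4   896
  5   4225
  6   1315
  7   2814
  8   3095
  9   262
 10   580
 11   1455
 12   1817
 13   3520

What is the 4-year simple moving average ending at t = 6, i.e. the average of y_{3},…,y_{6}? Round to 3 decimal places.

Sum of periods 3–6: 2812 + 896 + 4225 + 1315 = 9248
Divide by 4: 9248 / 4 = 2312.000

2312.000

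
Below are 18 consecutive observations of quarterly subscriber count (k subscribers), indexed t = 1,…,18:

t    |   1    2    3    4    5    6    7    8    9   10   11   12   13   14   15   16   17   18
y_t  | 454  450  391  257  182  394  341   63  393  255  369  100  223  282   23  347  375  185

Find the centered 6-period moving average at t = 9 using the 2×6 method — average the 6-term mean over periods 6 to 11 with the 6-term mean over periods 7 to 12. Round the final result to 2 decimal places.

Sum over 6–11: 394 + 341 + 63 + 393 + 255 + 369 = 1815
Sum over 7–12: 341 + 63 + 393 + 255 + 369 + 100 = 1521
CMA at t=9 = (1815 + 1521) / (2·6) = 3336 / 12 = 278.00

278.00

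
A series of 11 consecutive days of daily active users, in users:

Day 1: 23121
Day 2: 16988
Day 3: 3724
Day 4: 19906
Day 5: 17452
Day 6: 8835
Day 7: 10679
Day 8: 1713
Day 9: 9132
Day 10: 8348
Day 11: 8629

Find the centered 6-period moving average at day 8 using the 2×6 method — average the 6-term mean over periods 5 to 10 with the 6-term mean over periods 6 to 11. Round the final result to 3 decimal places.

Sum over 5–10: 17452 + 8835 + 10679 + 1713 + 9132 + 8348 = 56159
Sum over 6–11: 8835 + 10679 + 1713 + 9132 + 8348 + 8629 = 47336
CMA at t=8 = (56159 + 47336) / (2·6) = 103495 / 12 = 8624.583

8624.583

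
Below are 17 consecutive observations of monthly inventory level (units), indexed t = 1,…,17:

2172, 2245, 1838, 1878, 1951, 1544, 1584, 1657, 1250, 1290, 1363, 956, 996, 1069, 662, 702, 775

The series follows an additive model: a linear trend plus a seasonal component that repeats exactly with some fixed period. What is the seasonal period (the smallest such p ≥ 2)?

First differences y_{t+1} − y_t: 73, -407, 40, 73, -407, 40, 73, -407, …
The difference pattern repeats every 3 terms and not for any smaller step, so p = 3.

3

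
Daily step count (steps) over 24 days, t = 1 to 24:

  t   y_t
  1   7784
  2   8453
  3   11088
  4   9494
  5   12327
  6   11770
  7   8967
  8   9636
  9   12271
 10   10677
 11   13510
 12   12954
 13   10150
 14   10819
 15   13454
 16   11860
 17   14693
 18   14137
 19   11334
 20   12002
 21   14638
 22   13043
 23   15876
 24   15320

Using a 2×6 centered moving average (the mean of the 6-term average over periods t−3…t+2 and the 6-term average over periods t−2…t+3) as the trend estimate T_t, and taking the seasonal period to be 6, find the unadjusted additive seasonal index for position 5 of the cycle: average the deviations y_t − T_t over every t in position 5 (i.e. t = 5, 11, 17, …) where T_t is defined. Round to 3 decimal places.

1878.417

Season position 5 occurs at t = 5, 11, 17 (where T_t is defined).
t=5: T_5 = 10448.41667; y_5 − T_5 = 12327 − 10448.41667 = 1878.58333
t=11: T_11 = 11631.58333; y_11 − T_11 = 13510 − 11631.58333 = 1878.41667
t=17: T_17 = 12814.75000; y_17 − T_17 = 14693 − 12814.75000 = 1878.25000
Mean deviation: (1878.58333 + 1878.41667 + 1878.25000) / 3 = 1878.417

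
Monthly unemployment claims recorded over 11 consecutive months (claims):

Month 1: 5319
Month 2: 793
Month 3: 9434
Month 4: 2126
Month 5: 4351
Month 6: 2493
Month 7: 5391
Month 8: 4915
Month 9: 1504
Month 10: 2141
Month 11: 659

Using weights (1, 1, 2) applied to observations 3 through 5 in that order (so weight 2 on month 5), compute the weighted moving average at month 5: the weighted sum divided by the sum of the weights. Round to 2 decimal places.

Weighted sum: 1·9434 + 1·2126 + 2·4351 = 9434 + 2126 + 8702 = 20262
Weight total: 1 + 1 + 2 = 4
WMA = 20262 / 4 = 5065.50

5065.50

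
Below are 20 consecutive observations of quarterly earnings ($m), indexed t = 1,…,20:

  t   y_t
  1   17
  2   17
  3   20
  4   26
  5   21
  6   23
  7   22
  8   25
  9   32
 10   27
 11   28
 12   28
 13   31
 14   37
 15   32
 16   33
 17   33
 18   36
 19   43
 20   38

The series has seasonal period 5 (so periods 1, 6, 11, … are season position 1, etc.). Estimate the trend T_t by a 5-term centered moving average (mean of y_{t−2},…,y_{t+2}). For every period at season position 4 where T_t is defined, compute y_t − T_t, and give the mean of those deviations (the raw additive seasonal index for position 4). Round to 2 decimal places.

Season position 4 occurs at t = 4, 9, 14 (where T_t is defined).
t=4: T_4 = 21.4000; y_4 − T_4 = 26 − 21.4000 = 4.6000
t=9: T_9 = 26.8000; y_9 − T_9 = 32 − 26.8000 = 5.2000
t=14: T_14 = 32.2000; y_14 − T_14 = 37 − 32.2000 = 4.8000
Mean deviation: (4.6000 + 5.2000 + 4.8000) / 3 = 4.87

4.87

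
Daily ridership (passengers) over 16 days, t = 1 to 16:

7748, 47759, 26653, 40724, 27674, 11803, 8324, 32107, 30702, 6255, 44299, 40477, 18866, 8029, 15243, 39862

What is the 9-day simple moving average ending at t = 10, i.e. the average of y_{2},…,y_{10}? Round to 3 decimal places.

25777.889

Sum of periods 2–10: 47759 + 26653 + 40724 + 27674 + 11803 + 8324 + 32107 + 30702 + 6255 = 232001
Divide by 9: 232001 / 9 = 25777.889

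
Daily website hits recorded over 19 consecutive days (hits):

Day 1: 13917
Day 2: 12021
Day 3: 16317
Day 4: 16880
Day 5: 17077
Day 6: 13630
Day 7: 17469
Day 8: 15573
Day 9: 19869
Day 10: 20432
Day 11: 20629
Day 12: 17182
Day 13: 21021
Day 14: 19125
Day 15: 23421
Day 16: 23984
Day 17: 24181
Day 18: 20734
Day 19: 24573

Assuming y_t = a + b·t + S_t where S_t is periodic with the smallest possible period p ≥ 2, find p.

First differences y_{t+1} − y_t: -1896, 4296, 563, 197, -3447, 3839, -1896, 4296, 563, 197, -3447, 3839, -1896, 4296, …
The difference pattern repeats every 6 terms and not for any smaller step, so p = 6.

6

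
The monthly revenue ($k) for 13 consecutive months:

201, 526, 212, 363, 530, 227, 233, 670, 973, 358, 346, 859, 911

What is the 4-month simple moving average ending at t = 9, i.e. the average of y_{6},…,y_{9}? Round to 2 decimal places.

Sum of periods 6–9: 227 + 233 + 670 + 973 = 2103
Divide by 4: 2103 / 4 = 525.75

525.75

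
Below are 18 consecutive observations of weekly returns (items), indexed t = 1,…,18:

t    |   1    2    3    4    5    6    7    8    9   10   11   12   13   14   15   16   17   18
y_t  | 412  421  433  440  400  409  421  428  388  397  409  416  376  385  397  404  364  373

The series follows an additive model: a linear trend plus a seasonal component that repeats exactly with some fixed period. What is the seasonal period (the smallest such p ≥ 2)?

4

First differences y_{t+1} − y_t: 9, 12, 7, -40, 9, 12, 7, -40, 9, 12, …
The difference pattern repeats every 4 terms and not for any smaller step, so p = 4.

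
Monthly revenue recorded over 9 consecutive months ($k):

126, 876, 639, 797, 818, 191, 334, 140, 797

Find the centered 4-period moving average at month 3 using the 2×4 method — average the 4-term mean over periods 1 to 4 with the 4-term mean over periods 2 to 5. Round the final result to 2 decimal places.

696.00

Sum over 1–4: 126 + 876 + 639 + 797 = 2438
Sum over 2–5: 876 + 639 + 797 + 818 = 3130
CMA at t=3 = (2438 + 3130) / (2·4) = 5568 / 8 = 696.00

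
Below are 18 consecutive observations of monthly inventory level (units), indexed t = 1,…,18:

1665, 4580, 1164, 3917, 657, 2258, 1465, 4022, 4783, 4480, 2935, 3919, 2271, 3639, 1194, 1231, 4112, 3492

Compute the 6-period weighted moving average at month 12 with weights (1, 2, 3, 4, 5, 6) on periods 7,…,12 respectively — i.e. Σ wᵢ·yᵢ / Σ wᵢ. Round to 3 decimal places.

3807.952

Weighted sum: 1·1465 + 2·4022 + 3·4783 + 4·4480 + 5·2935 + 6·3919 = 1465 + 8044 + 14349 + 17920 + 14675 + 23514 = 79967
Weight total: 1 + 2 + 3 + 4 + 5 + 6 = 21
WMA = 79967 / 21 = 3807.952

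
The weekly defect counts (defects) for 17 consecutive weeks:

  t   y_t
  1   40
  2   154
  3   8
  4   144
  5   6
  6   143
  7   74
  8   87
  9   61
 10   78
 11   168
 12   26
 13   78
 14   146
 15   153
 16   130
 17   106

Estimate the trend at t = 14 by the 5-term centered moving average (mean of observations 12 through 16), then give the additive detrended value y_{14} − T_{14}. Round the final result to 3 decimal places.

Trend T_14 = (26 + 78 + 146 + 153 + 130) / 5 = 533/5 = 106.60000
Detrended value: 146 − 106.60000 = 39.400

39.400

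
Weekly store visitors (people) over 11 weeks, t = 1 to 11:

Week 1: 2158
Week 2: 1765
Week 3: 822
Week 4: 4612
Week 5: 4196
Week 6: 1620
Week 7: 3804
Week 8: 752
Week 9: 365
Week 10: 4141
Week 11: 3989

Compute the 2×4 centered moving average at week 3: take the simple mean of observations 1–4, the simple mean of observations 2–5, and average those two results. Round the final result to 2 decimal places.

Sum over 1–4: 2158 + 1765 + 822 + 4612 = 9357
Sum over 2–5: 1765 + 822 + 4612 + 4196 = 11395
CMA at t=3 = (9357 + 11395) / (2·4) = 20752 / 8 = 2594.00

2594.00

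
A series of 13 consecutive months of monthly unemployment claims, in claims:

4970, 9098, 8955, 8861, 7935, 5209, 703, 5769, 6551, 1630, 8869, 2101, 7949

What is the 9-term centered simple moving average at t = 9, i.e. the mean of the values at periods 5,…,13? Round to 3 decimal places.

Sum of periods 5–13: 7935 + 5209 + 703 + 5769 + 6551 + 1630 + 8869 + 2101 + 7949 = 46716
Divide by 9: 46716 / 9 = 5190.667

5190.667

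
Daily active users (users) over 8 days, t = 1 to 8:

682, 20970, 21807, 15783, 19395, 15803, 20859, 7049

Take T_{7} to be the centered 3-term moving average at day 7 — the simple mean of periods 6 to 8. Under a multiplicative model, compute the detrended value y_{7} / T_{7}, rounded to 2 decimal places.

Trend T_7 = (15803 + 20859 + 7049) / 3 = 43711/3 = 14570.3333
Ratio to trend: 20859 / 14570.3333 = 1.43

1.43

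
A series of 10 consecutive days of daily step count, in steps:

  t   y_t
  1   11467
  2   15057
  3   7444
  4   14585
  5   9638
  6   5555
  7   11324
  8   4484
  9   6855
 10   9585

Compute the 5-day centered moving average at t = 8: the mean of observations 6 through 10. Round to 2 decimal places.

7560.60

Sum of periods 6–10: 5555 + 11324 + 4484 + 6855 + 9585 = 37803
Divide by 5: 37803 / 5 = 7560.60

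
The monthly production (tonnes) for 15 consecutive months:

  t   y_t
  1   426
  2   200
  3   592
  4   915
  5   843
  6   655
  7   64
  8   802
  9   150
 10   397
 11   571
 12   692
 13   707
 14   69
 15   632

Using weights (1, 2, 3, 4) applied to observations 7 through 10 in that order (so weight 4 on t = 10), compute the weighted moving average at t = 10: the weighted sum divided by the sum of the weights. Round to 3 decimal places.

370.600

Weighted sum: 1·64 + 2·802 + 3·150 + 4·397 = 64 + 1604 + 450 + 1588 = 3706
Weight total: 1 + 2 + 3 + 4 = 10
WMA = 3706 / 10 = 370.600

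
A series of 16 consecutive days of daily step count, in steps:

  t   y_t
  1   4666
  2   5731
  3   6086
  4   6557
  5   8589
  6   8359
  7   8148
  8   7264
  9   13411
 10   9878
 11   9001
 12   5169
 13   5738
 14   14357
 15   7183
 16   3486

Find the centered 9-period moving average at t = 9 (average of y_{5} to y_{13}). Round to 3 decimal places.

Sum of periods 5–13: 8589 + 8359 + 8148 + 7264 + 13411 + 9878 + 9001 + 5169 + 5738 = 75557
Divide by 9: 75557 / 9 = 8395.222

8395.222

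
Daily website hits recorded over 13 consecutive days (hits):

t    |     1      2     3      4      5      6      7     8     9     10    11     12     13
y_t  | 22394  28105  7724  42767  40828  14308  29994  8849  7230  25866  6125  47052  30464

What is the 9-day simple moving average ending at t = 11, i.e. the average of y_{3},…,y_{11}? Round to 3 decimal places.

Sum of periods 3–11: 7724 + 42767 + 40828 + 14308 + 29994 + 8849 + 7230 + 25866 + 6125 = 183691
Divide by 9: 183691 / 9 = 20410.111

20410.111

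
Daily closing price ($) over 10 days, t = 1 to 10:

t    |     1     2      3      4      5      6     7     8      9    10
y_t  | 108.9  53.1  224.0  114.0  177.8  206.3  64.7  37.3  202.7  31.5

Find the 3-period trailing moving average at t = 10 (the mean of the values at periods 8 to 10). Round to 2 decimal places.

90.50

Sum of periods 8–10: 37.3 + 202.7 + 31.5 = 271.5
Divide by 3: 271.5 / 3 = 90.50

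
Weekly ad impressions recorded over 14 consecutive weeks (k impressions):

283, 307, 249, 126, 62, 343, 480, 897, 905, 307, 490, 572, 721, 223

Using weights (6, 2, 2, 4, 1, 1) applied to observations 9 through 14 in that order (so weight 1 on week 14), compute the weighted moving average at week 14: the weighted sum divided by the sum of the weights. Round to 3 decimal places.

641.000

Weighted sum: 6·905 + 2·307 + 2·490 + 4·572 + 1·721 + 1·223 = 5430 + 614 + 980 + 2288 + 721 + 223 = 10256
Weight total: 6 + 2 + 2 + 4 + 1 + 1 = 16
WMA = 10256 / 16 = 641.000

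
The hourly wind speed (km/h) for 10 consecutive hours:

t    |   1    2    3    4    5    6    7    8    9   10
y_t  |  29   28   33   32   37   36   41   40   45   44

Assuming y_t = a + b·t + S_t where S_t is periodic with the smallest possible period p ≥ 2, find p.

2

First differences y_{t+1} − y_t: -1, 5, -1, 5, -1, 5, …
The difference pattern repeats every 2 terms and not for any smaller step, so p = 2.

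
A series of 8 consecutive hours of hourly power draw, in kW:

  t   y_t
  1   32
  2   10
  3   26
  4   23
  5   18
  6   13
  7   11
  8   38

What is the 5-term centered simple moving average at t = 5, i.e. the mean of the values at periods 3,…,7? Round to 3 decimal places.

18.200

Sum of periods 3–7: 26 + 23 + 18 + 13 + 11 = 91
Divide by 5: 91 / 5 = 18.200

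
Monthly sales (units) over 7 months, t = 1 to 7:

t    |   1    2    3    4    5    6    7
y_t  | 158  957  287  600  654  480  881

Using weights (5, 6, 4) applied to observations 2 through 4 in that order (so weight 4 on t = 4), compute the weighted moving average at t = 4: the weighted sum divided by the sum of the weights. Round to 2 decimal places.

593.80

Weighted sum: 5·957 + 6·287 + 4·600 = 4785 + 1722 + 2400 = 8907
Weight total: 5 + 6 + 4 = 15
WMA = 8907 / 15 = 593.80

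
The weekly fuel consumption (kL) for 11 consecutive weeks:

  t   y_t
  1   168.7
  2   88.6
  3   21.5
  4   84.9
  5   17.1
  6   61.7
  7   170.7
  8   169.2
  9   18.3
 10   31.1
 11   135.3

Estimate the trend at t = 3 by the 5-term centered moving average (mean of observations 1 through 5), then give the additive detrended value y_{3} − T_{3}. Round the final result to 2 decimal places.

Trend T_3 = (168.7 + 88.6 + 21.5 + 84.9 + 17.1) / 5 = 380.8/5 = 76.1600
Detrended value: 21.5 − 76.1600 = -54.66

-54.66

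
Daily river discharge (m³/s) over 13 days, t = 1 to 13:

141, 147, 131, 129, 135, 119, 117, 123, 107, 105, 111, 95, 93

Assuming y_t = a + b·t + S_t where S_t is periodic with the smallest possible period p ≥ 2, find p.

First differences y_{t+1} − y_t: 6, -16, -2, 6, -16, -2, 6, -16, …
The difference pattern repeats every 3 terms and not for any smaller step, so p = 3.

3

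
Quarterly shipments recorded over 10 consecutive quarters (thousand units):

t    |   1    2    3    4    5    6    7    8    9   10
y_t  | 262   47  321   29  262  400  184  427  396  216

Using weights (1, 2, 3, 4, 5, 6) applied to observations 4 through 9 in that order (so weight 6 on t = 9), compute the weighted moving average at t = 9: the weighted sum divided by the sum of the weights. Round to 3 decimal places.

333.333

Weighted sum: 1·29 + 2·262 + 3·400 + 4·184 + 5·427 + 6·396 = 29 + 524 + 1200 + 736 + 2135 + 2376 = 7000
Weight total: 1 + 2 + 3 + 4 + 5 + 6 = 21
WMA = 7000 / 21 = 333.333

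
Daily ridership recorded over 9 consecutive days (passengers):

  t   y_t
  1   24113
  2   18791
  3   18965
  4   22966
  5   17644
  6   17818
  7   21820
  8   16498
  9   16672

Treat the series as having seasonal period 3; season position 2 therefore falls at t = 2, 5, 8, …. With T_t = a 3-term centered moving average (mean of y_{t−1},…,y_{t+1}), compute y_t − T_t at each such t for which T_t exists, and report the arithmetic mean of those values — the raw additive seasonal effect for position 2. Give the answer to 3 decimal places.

-1832.000

Season position 2 occurs at t = 2, 5, 8 (where T_t is defined).
t=2: T_2 = 20623.00000; y_2 − T_2 = 18791 − 20623.00000 = -1832.00000
t=5: T_5 = 19476.00000; y_5 − T_5 = 17644 − 19476.00000 = -1832.00000
t=8: T_8 = 18330.00000; y_8 − T_8 = 16498 − 18330.00000 = -1832.00000
Mean deviation: (-1832.00000 + -1832.00000 + -1832.00000) / 3 = -1832.000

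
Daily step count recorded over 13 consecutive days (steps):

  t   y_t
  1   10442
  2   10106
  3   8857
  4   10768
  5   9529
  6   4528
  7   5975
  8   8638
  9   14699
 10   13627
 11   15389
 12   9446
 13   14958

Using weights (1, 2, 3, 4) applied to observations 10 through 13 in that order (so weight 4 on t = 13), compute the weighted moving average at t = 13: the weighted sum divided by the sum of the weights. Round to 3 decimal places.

Weighted sum: 1·13627 + 2·15389 + 3·9446 + 4·14958 = 13627 + 30778 + 28338 + 59832 = 132575
Weight total: 1 + 2 + 3 + 4 = 10
WMA = 132575 / 10 = 13257.500

13257.500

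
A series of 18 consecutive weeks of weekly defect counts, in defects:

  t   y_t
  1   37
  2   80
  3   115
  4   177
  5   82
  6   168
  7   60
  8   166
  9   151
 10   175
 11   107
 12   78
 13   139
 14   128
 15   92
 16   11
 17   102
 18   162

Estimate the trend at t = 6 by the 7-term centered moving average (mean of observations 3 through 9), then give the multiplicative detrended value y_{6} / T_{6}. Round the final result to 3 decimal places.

Trend T_6 = (115 + 177 + 82 + 168 + 60 + 166 + 151) / 7 = 919/7 = 131.28571
Ratio to trend: 168 / 131.28571 = 1.280

1.280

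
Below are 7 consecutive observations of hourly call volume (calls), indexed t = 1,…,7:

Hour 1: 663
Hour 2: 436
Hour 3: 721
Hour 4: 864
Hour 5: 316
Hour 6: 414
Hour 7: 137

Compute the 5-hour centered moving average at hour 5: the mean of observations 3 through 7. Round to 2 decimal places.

490.40

Sum of periods 3–7: 721 + 864 + 316 + 414 + 137 = 2452
Divide by 5: 2452 / 5 = 490.40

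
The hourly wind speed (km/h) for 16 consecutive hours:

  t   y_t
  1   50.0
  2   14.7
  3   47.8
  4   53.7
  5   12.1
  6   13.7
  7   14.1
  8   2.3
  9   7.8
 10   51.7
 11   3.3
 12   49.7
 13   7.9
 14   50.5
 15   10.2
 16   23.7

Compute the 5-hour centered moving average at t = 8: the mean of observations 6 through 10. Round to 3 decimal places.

17.920

Sum of periods 6–10: 13.7 + 14.1 + 2.3 + 7.8 + 51.7 = 89.6
Divide by 5: 89.6 / 5 = 17.920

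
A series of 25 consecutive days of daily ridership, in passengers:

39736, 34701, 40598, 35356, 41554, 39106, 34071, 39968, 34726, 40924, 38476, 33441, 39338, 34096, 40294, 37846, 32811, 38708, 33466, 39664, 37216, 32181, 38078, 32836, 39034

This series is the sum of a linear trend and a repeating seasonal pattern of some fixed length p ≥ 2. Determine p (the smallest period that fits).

First differences y_{t+1} − y_t: -5035, 5897, -5242, 6198, -2448, -5035, 5897, -5242, 6198, -2448, -5035, 5897, …
The difference pattern repeats every 5 terms and not for any smaller step, so p = 5.

5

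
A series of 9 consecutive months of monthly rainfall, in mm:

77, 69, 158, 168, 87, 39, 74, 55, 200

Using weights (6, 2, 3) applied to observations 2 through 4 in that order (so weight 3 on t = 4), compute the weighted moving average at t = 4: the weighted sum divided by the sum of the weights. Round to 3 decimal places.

112.182

Weighted sum: 6·69 + 2·158 + 3·168 = 414 + 316 + 504 = 1234
Weight total: 6 + 2 + 3 = 11
WMA = 1234 / 11 = 112.182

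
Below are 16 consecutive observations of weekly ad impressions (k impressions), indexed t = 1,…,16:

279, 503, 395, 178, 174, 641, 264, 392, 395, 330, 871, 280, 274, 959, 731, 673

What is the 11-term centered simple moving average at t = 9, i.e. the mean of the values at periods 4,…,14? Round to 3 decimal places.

Sum of periods 4–14: 178 + 174 + 641 + 264 + 392 + 395 + 330 + 871 + 280 + 274 + 959 = 4758
Divide by 11: 4758 / 11 = 432.545

432.545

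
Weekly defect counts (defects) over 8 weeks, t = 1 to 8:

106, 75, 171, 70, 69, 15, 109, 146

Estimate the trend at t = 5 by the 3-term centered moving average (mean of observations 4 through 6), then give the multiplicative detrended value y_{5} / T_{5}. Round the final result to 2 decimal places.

1.34

Trend T_5 = (70 + 69 + 15) / 3 = 154/3 = 51.3333
Ratio to trend: 69 / 51.3333 = 1.34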